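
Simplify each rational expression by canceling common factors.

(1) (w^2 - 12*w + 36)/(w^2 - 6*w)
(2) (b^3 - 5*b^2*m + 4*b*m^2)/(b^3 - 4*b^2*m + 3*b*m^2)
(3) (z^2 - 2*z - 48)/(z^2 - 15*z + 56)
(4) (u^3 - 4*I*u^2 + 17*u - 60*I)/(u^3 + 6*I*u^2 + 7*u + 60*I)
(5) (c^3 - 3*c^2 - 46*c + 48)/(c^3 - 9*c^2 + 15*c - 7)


(1) = (w - 6)/w
(2) = (b - 4*m)/(b - 3*m)
(3) = (z + 6)/(z - 7)
(4) = (u - 5*I)/(u + 5*I)
(5) = (c^2 - 2*c - 48)/(c^2 - 8*c + 7)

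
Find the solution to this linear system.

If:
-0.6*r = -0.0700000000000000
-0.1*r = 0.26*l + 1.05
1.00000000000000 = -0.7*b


Then:
b = -1.43
l = -4.08
r = 0.12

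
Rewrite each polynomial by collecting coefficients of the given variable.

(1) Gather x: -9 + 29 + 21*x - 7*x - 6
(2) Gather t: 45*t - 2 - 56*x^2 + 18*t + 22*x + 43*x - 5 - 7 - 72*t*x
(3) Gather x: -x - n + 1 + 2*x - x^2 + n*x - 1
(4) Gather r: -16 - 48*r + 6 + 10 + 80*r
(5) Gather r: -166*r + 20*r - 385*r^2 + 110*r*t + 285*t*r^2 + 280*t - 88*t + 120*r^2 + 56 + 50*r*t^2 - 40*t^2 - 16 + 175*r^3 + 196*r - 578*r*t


(1) = 14*x + 14
(2) = t*(63 - 72*x) - 56*x^2 + 65*x - 14
(3) = -n - x^2 + x*(n + 1)
(4) = 32*r
(5) = 175*r^3 + r^2*(285*t - 265) + r*(50*t^2 - 468*t + 50) - 40*t^2 + 192*t + 40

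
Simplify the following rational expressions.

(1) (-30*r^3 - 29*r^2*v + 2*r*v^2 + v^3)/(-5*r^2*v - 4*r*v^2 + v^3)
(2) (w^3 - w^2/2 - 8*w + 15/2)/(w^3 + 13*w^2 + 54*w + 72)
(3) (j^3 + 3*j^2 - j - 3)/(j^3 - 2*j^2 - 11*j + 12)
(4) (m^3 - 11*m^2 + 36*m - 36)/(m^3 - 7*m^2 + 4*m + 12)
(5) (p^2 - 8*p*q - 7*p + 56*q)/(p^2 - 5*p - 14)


(1) = (6*r + v)/v
(2) = (2*w^2 - 7*w + 5)/(2*w^2 + 20*w + 48)
(3) = (j + 1)/(j - 4)
(4) = (m - 3)/(m + 1)
(5) = (p - 8*q)/(p + 2)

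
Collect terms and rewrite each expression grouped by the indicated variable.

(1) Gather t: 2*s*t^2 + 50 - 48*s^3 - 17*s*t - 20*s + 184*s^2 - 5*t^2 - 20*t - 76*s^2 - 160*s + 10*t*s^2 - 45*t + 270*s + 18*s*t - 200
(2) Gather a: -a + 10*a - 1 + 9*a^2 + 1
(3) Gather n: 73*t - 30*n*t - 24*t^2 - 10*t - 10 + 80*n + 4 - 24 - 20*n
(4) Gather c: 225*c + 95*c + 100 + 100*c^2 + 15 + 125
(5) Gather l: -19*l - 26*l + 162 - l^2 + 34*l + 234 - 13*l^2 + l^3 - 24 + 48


(1) = -48*s^3 + 108*s^2 + 90*s + t^2*(2*s - 5) + t*(10*s^2 + s - 65) - 150
(2) = 9*a^2 + 9*a
(3) = n*(60 - 30*t) - 24*t^2 + 63*t - 30
(4) = 100*c^2 + 320*c + 240
(5) = l^3 - 14*l^2 - 11*l + 420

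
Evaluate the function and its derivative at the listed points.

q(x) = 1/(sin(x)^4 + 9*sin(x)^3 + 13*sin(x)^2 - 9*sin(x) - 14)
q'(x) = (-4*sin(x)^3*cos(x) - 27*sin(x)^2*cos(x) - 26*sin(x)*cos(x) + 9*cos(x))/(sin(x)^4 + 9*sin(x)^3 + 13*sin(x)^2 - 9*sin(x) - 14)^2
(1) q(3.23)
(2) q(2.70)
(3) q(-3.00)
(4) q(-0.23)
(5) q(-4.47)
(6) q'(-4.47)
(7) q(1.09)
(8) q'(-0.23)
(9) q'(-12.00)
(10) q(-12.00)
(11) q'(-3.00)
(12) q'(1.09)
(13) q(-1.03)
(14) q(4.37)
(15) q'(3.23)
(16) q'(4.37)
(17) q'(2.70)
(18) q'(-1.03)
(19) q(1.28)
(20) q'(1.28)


(1) = -0.08
(2) = -0.07
(3) = -0.08
(4) = -0.09
(5) = -0.73
(6) = 5.85
(7) = -0.21
(8) = 0.10
(9) = -0.06
(10) = -0.07
(11) = -0.08
(12) = -0.74
(13) = -0.54
(14) = -1.38
(15) = -0.06
(16) = -8.28
(17) = 0.03
(18) = 2.08
(19) = -0.52
(20) = -3.38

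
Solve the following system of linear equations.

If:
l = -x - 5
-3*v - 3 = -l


Then:
l = -x - 5
v = -x/3 - 8/3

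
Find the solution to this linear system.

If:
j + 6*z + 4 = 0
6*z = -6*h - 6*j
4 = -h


Then:
h = -4
j = 28/5
z = -8/5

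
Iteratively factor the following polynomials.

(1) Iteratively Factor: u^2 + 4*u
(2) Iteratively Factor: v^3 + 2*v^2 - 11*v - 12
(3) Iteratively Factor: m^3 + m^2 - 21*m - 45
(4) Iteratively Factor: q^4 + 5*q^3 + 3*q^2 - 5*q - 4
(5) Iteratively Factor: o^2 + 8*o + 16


(1) = (u + 4)*(u)
(2) = (v - 3)*(v^2 + 5*v + 4) = (v - 3)*(v + 4)*(v + 1)
(3) = (m - 5)*(m^2 + 6*m + 9) = (m - 5)*(m + 3)*(m + 3)
(4) = (q + 1)*(q^3 + 4*q^2 - q - 4) = (q + 1)*(q + 4)*(q^2 - 1) = (q - 1)*(q + 1)*(q + 4)*(q + 1)
(5) = (o + 4)*(o + 4)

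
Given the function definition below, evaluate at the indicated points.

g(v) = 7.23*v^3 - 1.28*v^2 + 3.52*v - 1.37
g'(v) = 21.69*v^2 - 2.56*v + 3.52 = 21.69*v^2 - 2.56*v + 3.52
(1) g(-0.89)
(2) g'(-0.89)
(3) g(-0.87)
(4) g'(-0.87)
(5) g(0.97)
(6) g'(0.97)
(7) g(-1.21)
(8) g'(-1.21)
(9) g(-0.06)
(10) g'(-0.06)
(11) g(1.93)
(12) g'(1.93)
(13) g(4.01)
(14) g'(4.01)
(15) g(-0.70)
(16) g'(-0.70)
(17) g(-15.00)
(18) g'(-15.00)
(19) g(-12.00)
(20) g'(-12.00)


(1) = -10.61
(2) = 22.98
(3) = -10.16
(4) = 22.16
(5) = 7.44
(6) = 21.44
(7) = -20.31
(8) = 38.37
(9) = -1.59
(10) = 3.75
(11) = 52.63
(12) = 79.37
(13) = 458.36
(14) = 342.03
(15) = -6.94
(16) = 15.94
(17) = -24743.42
(18) = 4922.17
(19) = -12721.37
(20) = 3157.60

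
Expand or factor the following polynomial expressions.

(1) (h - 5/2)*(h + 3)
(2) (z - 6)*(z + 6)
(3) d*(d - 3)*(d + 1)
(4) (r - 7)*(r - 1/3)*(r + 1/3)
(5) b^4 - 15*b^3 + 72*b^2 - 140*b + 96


(1) = h^2 + h/2 - 15/2
(2) = z^2 - 36
(3) = d^3 - 2*d^2 - 3*d
(4) = r^3 - 7*r^2 - r/9 + 7/9
(5) = (b - 8)*(b - 3)*(b - 2)^2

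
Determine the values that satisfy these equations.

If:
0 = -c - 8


Then:
c = -8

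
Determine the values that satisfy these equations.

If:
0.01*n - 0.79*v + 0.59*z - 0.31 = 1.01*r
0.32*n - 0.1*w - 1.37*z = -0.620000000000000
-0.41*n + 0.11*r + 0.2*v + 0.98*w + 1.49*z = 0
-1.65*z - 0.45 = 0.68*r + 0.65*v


Then:
n = 5.08966043353787*z - 2.13535950072527
r = 14.4181290261358*z + 1.17451939015328
v = -17.6220426734959*z - 1.92103566969881
w = 2.58691338732119*z - 0.633150402320878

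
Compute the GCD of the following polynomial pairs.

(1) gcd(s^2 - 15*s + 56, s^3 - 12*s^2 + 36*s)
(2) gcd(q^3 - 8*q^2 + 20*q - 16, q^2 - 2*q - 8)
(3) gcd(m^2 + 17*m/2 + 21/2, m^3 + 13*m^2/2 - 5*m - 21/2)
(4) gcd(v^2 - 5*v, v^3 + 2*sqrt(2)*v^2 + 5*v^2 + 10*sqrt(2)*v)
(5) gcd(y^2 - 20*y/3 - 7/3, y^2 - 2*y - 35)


(1) = gcd((s - 8)*(s - 7), s*(s - 6)^2) = 1
(2) = gcd((q - 4)*(q - 2)^2, (q - 4)*(q + 2)) = q - 4
(3) = m + 7
(4) = gcd(v*(v - 5), v*(v + 5)*(v + 2*sqrt(2))) = v
(5) = gcd((y - 7)*(y + 1/3), (y - 7)*(y + 5)) = y - 7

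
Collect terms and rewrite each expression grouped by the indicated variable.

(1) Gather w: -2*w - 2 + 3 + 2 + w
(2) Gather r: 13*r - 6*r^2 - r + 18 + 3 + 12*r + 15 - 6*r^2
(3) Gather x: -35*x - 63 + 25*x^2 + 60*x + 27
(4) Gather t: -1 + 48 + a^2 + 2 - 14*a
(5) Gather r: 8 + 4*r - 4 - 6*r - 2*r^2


(1) = 3 - w
(2) = -12*r^2 + 24*r + 36
(3) = 25*x^2 + 25*x - 36
(4) = a^2 - 14*a + 49
(5) = -2*r^2 - 2*r + 4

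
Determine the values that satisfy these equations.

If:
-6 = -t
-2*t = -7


Then:
No Solution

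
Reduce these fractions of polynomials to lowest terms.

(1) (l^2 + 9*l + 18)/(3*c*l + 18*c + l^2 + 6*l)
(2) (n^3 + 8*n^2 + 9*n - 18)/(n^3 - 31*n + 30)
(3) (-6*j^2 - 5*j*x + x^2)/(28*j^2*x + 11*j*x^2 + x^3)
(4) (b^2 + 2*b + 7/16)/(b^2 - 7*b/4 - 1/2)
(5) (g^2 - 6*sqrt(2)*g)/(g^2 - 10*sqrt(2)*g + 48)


(1) = (l + 3)/(3*c + l)
(2) = (n + 3)/(n - 5)
(3) = (-6*j^2 - 5*j*x + x^2)/(28*j^2*x + 11*j*x^2 + x^3)
(4) = (4*b + 7)/(4*b - 8)
(5) = g/(g - 4*sqrt(2))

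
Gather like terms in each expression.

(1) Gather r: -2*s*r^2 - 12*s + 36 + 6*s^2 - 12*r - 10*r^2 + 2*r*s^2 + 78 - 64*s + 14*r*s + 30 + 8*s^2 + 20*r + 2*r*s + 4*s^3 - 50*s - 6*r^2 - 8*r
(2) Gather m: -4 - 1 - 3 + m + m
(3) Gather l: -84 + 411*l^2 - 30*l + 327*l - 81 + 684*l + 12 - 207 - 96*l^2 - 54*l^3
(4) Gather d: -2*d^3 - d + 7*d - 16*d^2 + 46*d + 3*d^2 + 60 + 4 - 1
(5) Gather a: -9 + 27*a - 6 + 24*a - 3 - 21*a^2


(1) = r^2*(-2*s - 16) + r*(2*s^2 + 16*s) + 4*s^3 + 14*s^2 - 126*s + 144
(2) = 2*m - 8
(3) = -54*l^3 + 315*l^2 + 981*l - 360
(4) = -2*d^3 - 13*d^2 + 52*d + 63
(5) = -21*a^2 + 51*a - 18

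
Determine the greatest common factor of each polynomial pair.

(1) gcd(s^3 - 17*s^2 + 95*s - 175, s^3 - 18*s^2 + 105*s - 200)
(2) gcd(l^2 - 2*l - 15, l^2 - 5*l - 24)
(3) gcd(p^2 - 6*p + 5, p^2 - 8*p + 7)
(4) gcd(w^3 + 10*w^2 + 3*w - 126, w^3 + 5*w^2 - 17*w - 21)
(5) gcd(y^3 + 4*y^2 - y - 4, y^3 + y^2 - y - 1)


(1) = s^2 - 10*s + 25
(2) = gcd((l - 5)*(l + 3), (l - 8)*(l + 3)) = l + 3
(3) = gcd((p - 5)*(p - 1), (p - 7)*(p - 1)) = p - 1
(4) = gcd((w - 3)*(w + 6)*(w + 7), (w - 3)*(w + 1)*(w + 7)) = w^2 + 4*w - 21
(5) = y^2 - 1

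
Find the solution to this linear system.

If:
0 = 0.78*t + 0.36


Then:
t = -0.46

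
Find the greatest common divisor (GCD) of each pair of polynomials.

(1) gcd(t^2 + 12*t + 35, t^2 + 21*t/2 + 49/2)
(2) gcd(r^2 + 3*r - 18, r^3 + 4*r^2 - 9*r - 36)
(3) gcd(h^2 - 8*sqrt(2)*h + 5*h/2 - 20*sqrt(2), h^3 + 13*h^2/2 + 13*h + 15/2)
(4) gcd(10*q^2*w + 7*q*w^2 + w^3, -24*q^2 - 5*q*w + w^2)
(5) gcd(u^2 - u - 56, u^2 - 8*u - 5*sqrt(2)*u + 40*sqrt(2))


(1) = t + 7
(2) = gcd((r - 3)*(r + 6), (r - 3)*(r + 3)*(r + 4)) = r - 3
(3) = h + 5/2
(4) = 1
(5) = u - 8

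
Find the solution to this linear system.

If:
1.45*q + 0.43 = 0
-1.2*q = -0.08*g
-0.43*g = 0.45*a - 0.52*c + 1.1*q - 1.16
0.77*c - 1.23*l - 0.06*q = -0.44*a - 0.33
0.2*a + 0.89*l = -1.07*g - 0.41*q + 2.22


Then:
a = 10.49
c = 2.54
g = -4.45
l = 5.62
q = -0.30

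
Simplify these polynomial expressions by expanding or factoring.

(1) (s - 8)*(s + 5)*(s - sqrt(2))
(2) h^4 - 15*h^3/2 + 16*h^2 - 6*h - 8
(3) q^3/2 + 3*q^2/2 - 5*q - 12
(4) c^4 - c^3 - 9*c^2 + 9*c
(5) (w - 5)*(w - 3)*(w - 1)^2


(1) = s^3 - 3*s^2 - sqrt(2)*s^2 - 40*s + 3*sqrt(2)*s + 40*sqrt(2)
(2) = (h - 4)*(h - 2)^2*(h + 1/2)
(3) = (q/2 + 1)*(q - 3)*(q + 4)
(4) = c*(c - 3)*(c - 1)*(c + 3)
(5) = w^4 - 10*w^3 + 32*w^2 - 38*w + 15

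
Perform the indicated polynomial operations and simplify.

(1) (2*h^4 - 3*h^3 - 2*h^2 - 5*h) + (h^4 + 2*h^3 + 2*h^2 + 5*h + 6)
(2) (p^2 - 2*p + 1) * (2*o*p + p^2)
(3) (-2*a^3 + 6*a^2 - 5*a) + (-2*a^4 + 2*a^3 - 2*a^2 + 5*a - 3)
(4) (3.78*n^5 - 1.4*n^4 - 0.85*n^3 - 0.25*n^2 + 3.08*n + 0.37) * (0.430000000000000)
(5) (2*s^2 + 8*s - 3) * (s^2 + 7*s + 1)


(1) = 3*h^4 - h^3 + 6
(2) = 2*o*p^3 - 4*o*p^2 + 2*o*p + p^4 - 2*p^3 + p^2
(3) = -2*a^4 + 4*a^2 - 3
(4) = 1.6254*n^5 - 0.602*n^4 - 0.3655*n^3 - 0.1075*n^2 + 1.3244*n + 0.1591
(5) = 2*s^4 + 22*s^3 + 55*s^2 - 13*s - 3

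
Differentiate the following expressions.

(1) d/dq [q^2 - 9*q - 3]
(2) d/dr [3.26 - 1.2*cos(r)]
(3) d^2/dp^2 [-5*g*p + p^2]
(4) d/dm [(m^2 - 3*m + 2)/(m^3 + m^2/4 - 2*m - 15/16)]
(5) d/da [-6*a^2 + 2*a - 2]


(1) = 2*q - 9
(2) = 1.2*sin(r)
(3) = 2
(4) = 16*(-16*m^4 + 96*m^3 - 116*m^2 - 46*m + 109)/(256*m^6 + 128*m^5 - 1008*m^4 - 736*m^3 + 904*m^2 + 960*m + 225)
(5) = 2 - 12*a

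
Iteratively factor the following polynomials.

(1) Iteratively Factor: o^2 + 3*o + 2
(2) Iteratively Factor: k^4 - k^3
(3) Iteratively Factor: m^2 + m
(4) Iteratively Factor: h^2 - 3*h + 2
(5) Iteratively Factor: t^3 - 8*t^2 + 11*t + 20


(1) = (o + 1)*(o + 2)
(2) = (k)*(k^3 - k^2) = k*(k - 1)*(k^2) = k^2*(k - 1)*(k)
(3) = (m + 1)*(m)
(4) = (h - 2)*(h - 1)
(5) = (t - 5)*(t^2 - 3*t - 4) = (t - 5)*(t - 4)*(t + 1)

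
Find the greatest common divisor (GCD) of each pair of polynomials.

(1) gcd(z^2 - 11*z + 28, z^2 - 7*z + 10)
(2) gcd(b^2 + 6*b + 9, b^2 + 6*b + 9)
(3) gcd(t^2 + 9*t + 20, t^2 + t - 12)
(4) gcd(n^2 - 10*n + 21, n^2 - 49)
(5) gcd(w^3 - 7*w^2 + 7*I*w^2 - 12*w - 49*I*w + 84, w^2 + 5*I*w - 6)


(1) = gcd((z - 7)*(z - 4), (z - 5)*(z - 2)) = 1
(2) = b^2 + 6*b + 9
(3) = gcd((t + 4)*(t + 5), (t - 3)*(t + 4)) = t + 4
(4) = gcd((n - 7)*(n - 3), (n - 7)*(n + 7)) = n - 7
(5) = gcd((w - 7)*(w + 3*I)*(w + 4*I), (w + 2*I)*(w + 3*I)) = w + 3*I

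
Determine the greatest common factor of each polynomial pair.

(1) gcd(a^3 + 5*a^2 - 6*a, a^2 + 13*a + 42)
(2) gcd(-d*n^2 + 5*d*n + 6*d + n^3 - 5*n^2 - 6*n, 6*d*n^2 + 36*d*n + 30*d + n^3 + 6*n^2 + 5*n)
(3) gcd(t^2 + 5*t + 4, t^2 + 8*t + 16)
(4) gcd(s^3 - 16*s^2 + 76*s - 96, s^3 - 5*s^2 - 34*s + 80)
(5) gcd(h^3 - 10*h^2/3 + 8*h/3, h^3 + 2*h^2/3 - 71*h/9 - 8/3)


(1) = gcd(a*(a - 1)*(a + 6), (a + 6)*(a + 7)) = a + 6
(2) = gcd((-d + n)*(n - 6)*(n + 1), (6*d + n)*(n + 1)*(n + 5)) = n + 1
(3) = gcd((t + 1)*(t + 4), (t + 4)^2) = t + 4
(4) = s^2 - 10*s + 16
(5) = 1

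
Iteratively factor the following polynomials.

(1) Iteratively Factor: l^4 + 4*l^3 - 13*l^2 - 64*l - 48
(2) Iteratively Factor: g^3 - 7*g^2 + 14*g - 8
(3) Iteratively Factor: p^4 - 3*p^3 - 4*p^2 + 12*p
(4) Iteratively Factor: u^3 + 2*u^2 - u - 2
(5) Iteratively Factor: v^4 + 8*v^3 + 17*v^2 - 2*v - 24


(1) = (l - 4)*(l^3 + 8*l^2 + 19*l + 12) = (l - 4)*(l + 1)*(l^2 + 7*l + 12) = (l - 4)*(l + 1)*(l + 3)*(l + 4)
(2) = (g - 4)*(g^2 - 3*g + 2) = (g - 4)*(g - 1)*(g - 2)
(3) = (p - 2)*(p^3 - p^2 - 6*p) = (p - 2)*(p + 2)*(p^2 - 3*p) = p*(p - 2)*(p + 2)*(p - 3)
(4) = (u + 2)*(u^2 - 1) = (u + 1)*(u + 2)*(u - 1)
(5) = (v + 4)*(v^3 + 4*v^2 + v - 6) = (v - 1)*(v + 4)*(v^2 + 5*v + 6) = (v - 1)*(v + 2)*(v + 4)*(v + 3)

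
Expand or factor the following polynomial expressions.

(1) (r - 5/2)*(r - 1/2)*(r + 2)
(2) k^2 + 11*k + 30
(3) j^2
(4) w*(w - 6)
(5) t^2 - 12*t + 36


(1) = r^3 - r^2 - 19*r/4 + 5/2
(2) = (k + 5)*(k + 6)
(3) = j^2
(4) = w^2 - 6*w
(5) = (t - 6)^2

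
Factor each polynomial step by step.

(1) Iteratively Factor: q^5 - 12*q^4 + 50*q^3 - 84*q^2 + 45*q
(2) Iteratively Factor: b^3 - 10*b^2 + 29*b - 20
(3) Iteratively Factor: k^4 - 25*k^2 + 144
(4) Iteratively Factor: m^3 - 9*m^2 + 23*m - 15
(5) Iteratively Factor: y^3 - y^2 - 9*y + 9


(1) = (q)*(q^4 - 12*q^3 + 50*q^2 - 84*q + 45) = q*(q - 3)*(q^3 - 9*q^2 + 23*q - 15) = q*(q - 3)*(q - 1)*(q^2 - 8*q + 15) = q*(q - 3)^2*(q - 1)*(q - 5)
(2) = (b - 4)*(b^2 - 6*b + 5) = (b - 5)*(b - 4)*(b - 1)
(3) = (k - 3)*(k^3 + 3*k^2 - 16*k - 48) = (k - 3)*(k + 3)*(k^2 - 16) = (k - 3)*(k + 3)*(k + 4)*(k - 4)
(4) = (m - 3)*(m^2 - 6*m + 5) = (m - 3)*(m - 1)*(m - 5)
(5) = (y - 3)*(y^2 + 2*y - 3) = (y - 3)*(y + 3)*(y - 1)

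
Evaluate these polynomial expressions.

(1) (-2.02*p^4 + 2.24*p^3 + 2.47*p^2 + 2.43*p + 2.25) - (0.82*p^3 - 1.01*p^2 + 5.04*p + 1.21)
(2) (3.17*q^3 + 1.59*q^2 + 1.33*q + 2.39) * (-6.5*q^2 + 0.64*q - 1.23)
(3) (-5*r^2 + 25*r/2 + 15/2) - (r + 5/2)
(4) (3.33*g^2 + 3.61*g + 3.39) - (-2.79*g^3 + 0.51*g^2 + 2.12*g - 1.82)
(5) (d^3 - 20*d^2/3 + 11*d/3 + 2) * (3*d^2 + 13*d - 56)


(1) = -2.02*p^4 + 1.42*p^3 + 3.48*p^2 - 2.61*p + 1.04
(2) = -20.605*q^5 - 8.3062*q^4 - 11.5265*q^3 - 16.6395*q^2 - 0.1063*q - 2.9397
(3) = -5*r^2 + 23*r/2 + 5
(4) = 2.79*g^3 + 2.82*g^2 + 1.49*g + 5.21
(5) = 3*d^5 - 7*d^4 - 395*d^3/3 + 427*d^2 - 538*d/3 - 112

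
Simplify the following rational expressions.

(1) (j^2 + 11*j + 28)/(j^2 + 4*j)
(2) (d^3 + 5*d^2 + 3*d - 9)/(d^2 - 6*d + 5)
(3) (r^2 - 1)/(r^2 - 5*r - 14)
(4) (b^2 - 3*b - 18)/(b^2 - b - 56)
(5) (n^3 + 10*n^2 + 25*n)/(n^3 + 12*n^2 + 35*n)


(1) = (j + 7)/j
(2) = (d^2 + 6*d + 9)/(d - 5)
(3) = (r^2 - 1)/(r^2 - 5*r - 14)
(4) = (b^2 - 3*b - 18)/(b^2 - b - 56)
(5) = (n + 5)/(n + 7)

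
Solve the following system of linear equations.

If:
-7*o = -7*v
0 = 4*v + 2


Then:
o = -1/2
v = -1/2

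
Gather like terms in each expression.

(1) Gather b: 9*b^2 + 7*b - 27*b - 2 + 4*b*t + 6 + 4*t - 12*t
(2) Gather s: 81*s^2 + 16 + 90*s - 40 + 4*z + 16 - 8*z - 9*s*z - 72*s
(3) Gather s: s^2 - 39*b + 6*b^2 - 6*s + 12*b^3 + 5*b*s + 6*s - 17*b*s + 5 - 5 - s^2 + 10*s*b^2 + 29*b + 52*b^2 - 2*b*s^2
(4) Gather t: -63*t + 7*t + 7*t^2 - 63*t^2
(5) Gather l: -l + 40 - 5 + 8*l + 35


(1) = 9*b^2 + b*(4*t - 20) - 8*t + 4
(2) = 81*s^2 + s*(18 - 9*z) - 4*z - 8
(3) = 12*b^3 + 58*b^2 - 2*b*s^2 - 10*b + s*(10*b^2 - 12*b)
(4) = -56*t^2 - 56*t
(5) = 7*l + 70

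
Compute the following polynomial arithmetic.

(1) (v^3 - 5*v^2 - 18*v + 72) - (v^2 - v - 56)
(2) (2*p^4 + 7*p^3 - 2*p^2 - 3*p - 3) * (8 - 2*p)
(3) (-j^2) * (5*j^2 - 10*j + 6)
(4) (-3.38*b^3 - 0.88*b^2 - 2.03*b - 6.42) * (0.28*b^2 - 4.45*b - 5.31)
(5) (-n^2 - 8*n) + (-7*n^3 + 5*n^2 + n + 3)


(1) = v^3 - 6*v^2 - 17*v + 128
(2) = -4*p^5 + 2*p^4 + 60*p^3 - 10*p^2 - 18*p - 24
(3) = -5*j^4 + 10*j^3 - 6*j^2
(4) = -0.9464*b^5 + 14.7946*b^4 + 21.2954*b^3 + 11.9087*b^2 + 39.3483*b + 34.0902
(5) = -7*n^3 + 4*n^2 - 7*n + 3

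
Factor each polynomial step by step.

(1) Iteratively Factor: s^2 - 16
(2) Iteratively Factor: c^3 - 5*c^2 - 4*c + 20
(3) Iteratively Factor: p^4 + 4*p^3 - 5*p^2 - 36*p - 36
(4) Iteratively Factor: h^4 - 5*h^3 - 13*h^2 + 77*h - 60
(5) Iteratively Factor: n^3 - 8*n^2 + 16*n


(1) = (s + 4)*(s - 4)
(2) = (c - 5)*(c^2 - 4) = (c - 5)*(c + 2)*(c - 2)
(3) = (p + 3)*(p^3 + p^2 - 8*p - 12) = (p + 2)*(p + 3)*(p^2 - p - 6) = (p - 3)*(p + 2)*(p + 3)*(p + 2)
(4) = (h + 4)*(h^3 - 9*h^2 + 23*h - 15) = (h - 5)*(h + 4)*(h^2 - 4*h + 3) = (h - 5)*(h - 3)*(h + 4)*(h - 1)
(5) = (n - 4)*(n^2 - 4*n) = (n - 4)^2*(n)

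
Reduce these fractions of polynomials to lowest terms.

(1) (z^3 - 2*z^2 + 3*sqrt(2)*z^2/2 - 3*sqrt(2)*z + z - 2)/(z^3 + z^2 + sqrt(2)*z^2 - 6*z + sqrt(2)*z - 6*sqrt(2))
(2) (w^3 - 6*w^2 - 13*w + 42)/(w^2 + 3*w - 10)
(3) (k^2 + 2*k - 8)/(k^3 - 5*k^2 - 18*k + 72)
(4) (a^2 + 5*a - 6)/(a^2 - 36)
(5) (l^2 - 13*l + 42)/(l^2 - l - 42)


(1) = (2*z + sqrt(2))/(2*z + 6)
(2) = (w^2 - 4*w - 21)/(w + 5)
(3) = (k - 2)/(k^2 - 9*k + 18)
(4) = (a - 1)/(a - 6)
(5) = (l - 6)/(l + 6)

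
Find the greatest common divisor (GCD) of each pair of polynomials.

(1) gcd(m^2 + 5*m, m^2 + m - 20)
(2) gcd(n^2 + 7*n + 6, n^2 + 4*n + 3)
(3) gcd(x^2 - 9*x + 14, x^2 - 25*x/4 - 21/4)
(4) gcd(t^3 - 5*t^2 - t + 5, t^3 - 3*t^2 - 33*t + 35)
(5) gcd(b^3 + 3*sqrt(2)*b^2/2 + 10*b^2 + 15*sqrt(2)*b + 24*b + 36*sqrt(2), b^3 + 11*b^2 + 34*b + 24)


(1) = m + 5
(2) = gcd((n + 1)*(n + 6), (n + 1)*(n + 3)) = n + 1
(3) = gcd((x - 7)*(x - 2), (x - 7)*(x + 3/4)) = x - 7
(4) = gcd((t - 5)*(t - 1)*(t + 1), (t - 7)*(t - 1)*(t + 5)) = t - 1
(5) = b^2 + 10*b + 24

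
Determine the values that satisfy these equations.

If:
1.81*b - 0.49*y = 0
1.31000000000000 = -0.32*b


Then:
b = -4.09
y = -15.12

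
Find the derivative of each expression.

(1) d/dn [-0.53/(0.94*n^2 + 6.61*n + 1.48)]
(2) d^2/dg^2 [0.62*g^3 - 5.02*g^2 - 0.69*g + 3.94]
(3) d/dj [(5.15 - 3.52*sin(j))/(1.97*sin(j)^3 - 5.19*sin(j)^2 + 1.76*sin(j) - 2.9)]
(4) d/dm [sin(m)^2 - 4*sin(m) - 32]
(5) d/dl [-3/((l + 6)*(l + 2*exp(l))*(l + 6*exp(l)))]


(1) = (0.9964*n + 3.5033)/(0.94*n^2 + 6.61*n + 1.48)^2
(2) = 3.72*g - 10.04
(3) = (13.8688*sin(j)^3 - 48.7053*sin(j)^2 + 53.457*sin(j) + 1.144)*cos(j)/(3.8809*sin(j)^6 - 20.4486*sin(j)^5 + 33.8705*sin(j)^4 - 29.6948*sin(j)^3 + 33.1996*sin(j)^2 - 10.208*sin(j) + 8.41)
(4) = 2*(sin(m) - 2)*cos(m)
(5) = 3*((l + 6)*(l + 2*exp(l))*(6*exp(l) + 1) + (l + 6)*(l + 6*exp(l))*(2*exp(l) + 1) + (l + 2*exp(l))*(l + 6*exp(l)))/((l + 6)^2*(l + 2*exp(l))^2*(l + 6*exp(l))^2)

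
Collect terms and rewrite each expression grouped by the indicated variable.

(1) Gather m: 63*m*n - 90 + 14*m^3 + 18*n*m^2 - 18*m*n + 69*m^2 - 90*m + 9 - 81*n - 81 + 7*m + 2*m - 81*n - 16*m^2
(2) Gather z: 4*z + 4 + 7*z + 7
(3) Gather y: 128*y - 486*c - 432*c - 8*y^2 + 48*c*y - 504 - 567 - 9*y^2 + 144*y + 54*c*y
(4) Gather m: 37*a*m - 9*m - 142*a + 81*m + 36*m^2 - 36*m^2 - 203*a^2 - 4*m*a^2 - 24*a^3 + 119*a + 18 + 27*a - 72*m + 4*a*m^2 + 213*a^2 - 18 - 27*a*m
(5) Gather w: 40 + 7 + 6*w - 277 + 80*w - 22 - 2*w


(1) = 14*m^3 + m^2*(18*n + 53) + m*(45*n - 81) - 162*n - 162
(2) = 11*z + 11
(3) = -918*c - 17*y^2 + y*(102*c + 272) - 1071
(4) = -24*a^3 + 10*a^2 + 4*a*m^2 + 4*a + m*(-4*a^2 + 10*a)
(5) = 84*w - 252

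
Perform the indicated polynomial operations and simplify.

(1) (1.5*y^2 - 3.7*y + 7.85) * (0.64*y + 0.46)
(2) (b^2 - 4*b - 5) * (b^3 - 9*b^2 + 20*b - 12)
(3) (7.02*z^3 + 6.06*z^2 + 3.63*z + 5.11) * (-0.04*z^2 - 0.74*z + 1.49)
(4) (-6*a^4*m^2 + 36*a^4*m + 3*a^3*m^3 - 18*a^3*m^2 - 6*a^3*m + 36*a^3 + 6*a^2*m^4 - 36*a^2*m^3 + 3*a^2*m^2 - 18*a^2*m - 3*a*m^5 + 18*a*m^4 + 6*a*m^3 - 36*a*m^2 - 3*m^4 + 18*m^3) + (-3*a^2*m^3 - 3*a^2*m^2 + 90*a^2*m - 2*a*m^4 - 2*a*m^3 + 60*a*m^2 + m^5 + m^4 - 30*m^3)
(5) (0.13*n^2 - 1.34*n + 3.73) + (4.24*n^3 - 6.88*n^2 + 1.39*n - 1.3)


(1) = 0.96*y^3 - 1.678*y^2 + 3.322*y + 3.611
(2) = b^5 - 13*b^4 + 51*b^3 - 47*b^2 - 52*b + 60
(3) = -0.2808*z^5 - 5.4372*z^4 + 5.8302*z^3 + 6.1388*z^2 + 1.6273*z + 7.6139
(4) = -6*a^4*m^2 + 36*a^4*m + 3*a^3*m^3 - 18*a^3*m^2 - 6*a^3*m + 36*a^3 + 6*a^2*m^4 - 39*a^2*m^3 + 72*a^2*m - 3*a*m^5 + 16*a*m^4 + 4*a*m^3 + 24*a*m^2 + m^5 - 2*m^4 - 12*m^3
(5) = 4.24*n^3 - 6.75*n^2 + 0.05*n + 2.43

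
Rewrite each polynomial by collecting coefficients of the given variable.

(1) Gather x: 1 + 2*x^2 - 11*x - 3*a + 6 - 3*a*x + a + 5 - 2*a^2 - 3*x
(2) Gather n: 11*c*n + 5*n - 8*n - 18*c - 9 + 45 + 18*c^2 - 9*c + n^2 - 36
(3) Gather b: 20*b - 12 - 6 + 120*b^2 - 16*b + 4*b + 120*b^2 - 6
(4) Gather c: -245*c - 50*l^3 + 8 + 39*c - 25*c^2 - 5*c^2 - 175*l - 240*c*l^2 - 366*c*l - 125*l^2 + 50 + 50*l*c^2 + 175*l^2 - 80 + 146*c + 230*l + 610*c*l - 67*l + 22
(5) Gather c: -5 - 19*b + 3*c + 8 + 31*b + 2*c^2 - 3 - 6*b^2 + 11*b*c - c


(1) = -2*a^2 - 2*a + 2*x^2 + x*(-3*a - 14) + 12
(2) = 18*c^2 - 27*c + n^2 + n*(11*c - 3)
(3) = 240*b^2 + 8*b - 24
(4) = c^2*(50*l - 30) + c*(-240*l^2 + 244*l - 60) - 50*l^3 + 50*l^2 - 12*l
(5) = -6*b^2 + 12*b + 2*c^2 + c*(11*b + 2)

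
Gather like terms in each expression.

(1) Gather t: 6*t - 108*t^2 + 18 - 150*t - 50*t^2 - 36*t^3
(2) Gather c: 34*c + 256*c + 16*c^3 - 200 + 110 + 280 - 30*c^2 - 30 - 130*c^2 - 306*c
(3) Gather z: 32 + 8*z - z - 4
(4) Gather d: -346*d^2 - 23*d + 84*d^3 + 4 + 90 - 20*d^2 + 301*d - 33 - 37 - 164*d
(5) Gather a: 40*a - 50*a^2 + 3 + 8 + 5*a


(1) = -36*t^3 - 158*t^2 - 144*t + 18
(2) = 16*c^3 - 160*c^2 - 16*c + 160
(3) = 7*z + 28
(4) = 84*d^3 - 366*d^2 + 114*d + 24
(5) = -50*a^2 + 45*a + 11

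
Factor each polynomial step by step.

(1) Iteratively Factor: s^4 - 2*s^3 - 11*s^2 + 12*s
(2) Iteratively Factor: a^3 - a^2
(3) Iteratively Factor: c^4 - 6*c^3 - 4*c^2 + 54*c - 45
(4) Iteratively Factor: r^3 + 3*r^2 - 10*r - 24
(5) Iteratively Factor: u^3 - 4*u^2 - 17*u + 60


(1) = (s + 3)*(s^3 - 5*s^2 + 4*s) = s*(s + 3)*(s^2 - 5*s + 4) = s*(s - 1)*(s + 3)*(s - 4)
(2) = (a - 1)*(a^2) = a*(a - 1)*(a)
(3) = (c - 1)*(c^3 - 5*c^2 - 9*c + 45) = (c - 3)*(c - 1)*(c^2 - 2*c - 15) = (c - 5)*(c - 3)*(c - 1)*(c + 3)
(4) = (r + 4)*(r^2 - r - 6) = (r + 2)*(r + 4)*(r - 3)
(5) = (u - 3)*(u^2 - u - 20) = (u - 3)*(u + 4)*(u - 5)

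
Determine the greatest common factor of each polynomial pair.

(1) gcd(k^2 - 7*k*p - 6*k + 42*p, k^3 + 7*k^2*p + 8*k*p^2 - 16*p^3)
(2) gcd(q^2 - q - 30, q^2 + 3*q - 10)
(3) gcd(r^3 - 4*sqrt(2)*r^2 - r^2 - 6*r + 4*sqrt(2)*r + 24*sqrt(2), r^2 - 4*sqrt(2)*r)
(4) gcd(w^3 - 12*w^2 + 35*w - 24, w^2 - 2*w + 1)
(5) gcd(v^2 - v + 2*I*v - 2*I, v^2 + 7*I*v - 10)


(1) = 1
(2) = gcd((q - 6)*(q + 5), (q - 2)*(q + 5)) = q + 5
(3) = r - 4*sqrt(2)
(4) = gcd((w - 8)*(w - 3)*(w - 1), (w - 1)^2) = w - 1
(5) = gcd((v - 1)*(v + 2*I), (v + 2*I)*(v + 5*I)) = v + 2*I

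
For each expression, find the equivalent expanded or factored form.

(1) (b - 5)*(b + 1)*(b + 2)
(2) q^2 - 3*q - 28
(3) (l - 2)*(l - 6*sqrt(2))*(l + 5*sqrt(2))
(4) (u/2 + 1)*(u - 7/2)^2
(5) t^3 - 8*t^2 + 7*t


(1) = b^3 - 2*b^2 - 13*b - 10
(2) = (q - 7)*(q + 4)
(3) = l^3 - 2*l^2 - sqrt(2)*l^2 - 60*l + 2*sqrt(2)*l + 120
(4) = u^3/2 - 5*u^2/2 - 7*u/8 + 49/4
(5) = t*(t - 7)*(t - 1)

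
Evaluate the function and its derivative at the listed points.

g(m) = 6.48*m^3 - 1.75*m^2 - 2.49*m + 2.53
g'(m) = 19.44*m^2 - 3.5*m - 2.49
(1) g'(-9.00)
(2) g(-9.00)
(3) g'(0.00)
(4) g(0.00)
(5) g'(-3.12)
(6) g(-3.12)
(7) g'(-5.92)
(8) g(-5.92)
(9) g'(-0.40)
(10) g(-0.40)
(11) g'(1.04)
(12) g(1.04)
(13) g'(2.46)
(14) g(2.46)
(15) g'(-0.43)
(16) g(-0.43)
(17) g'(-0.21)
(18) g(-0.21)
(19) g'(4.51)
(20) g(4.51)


(1) = 1603.65
(2) = -4840.73
(3) = -2.49
(4) = 2.53
(5) = 197.67
(6) = -203.54
(7) = 699.53
(8) = -1388.50
(9) = 2.02
(10) = 2.83
(11) = 14.90
(12) = 5.34
(13) = 106.54
(14) = 82.28
(15) = 2.61
(16) = 2.76
(17) = -0.90
(18) = 2.92
(19) = 377.14
(20) = 550.14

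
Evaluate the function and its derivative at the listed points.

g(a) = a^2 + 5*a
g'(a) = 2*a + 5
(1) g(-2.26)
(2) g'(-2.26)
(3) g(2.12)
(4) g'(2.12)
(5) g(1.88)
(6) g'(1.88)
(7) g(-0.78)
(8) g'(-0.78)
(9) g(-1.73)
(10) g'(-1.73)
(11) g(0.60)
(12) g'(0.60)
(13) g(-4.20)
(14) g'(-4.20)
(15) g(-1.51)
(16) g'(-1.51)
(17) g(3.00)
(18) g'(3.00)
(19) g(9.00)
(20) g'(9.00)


(1) = -6.19
(2) = 0.48
(3) = 15.09
(4) = 9.24
(5) = 12.93
(6) = 8.76
(7) = -3.29
(8) = 3.44
(9) = -5.66
(10) = 1.54
(11) = 3.36
(12) = 6.20
(13) = -3.36
(14) = -3.40
(15) = -5.27
(16) = 1.98
(17) = 24.00
(18) = 11.00
(19) = 126.00
(20) = 23.00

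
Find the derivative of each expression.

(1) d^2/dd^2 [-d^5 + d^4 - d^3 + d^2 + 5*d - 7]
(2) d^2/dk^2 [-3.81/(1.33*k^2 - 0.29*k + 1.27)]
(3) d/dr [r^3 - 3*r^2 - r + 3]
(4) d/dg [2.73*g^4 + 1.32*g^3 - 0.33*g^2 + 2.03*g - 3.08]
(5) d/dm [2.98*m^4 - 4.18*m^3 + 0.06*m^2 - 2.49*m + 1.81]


(1) = -20*d^3 + 12*d^2 - 6*d + 2
(2) = (13.479018*k^2 - 2.939034*k - 3.81*(2.66*k - 0.29)*(5.32*k - 0.58) + 12.870942)/(1.33*k^2 - 0.29*k + 1.27)^3
(3) = 3*r^2 - 6*r - 1
(4) = 10.92*g^3 + 3.96*g^2 - 0.66*g + 2.03
(5) = 11.92*m^3 - 12.54*m^2 + 0.12*m - 2.49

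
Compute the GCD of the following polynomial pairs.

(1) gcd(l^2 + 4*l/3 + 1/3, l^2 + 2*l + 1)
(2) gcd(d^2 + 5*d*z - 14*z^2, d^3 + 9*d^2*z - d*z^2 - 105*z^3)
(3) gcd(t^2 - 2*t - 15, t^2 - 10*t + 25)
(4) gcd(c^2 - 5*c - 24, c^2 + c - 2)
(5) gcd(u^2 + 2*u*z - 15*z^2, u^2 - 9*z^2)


(1) = gcd((l + 1/3)*(l + 1), (l + 1)^2) = l + 1
(2) = gcd((d - 2*z)*(d + 7*z), (d - 3*z)*(d + 5*z)*(d + 7*z)) = d + 7*z
(3) = t - 5
(4) = 1
(5) = gcd((u - 3*z)*(u + 5*z), (u - 3*z)*(u + 3*z)) = -u + 3*z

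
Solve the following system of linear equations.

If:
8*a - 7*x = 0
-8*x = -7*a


Then:
a = 0
x = 0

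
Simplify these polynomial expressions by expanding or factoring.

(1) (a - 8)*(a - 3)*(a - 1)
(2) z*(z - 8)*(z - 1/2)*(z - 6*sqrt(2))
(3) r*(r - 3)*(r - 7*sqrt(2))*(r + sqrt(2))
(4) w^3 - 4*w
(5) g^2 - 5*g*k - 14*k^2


(1) = a^3 - 12*a^2 + 35*a - 24
(2) = z^4 - 17*z^3/2 - 6*sqrt(2)*z^3 + 4*z^2 + 51*sqrt(2)*z^2 - 24*sqrt(2)*z
(3) = r^4 - 6*sqrt(2)*r^3 - 3*r^3 - 14*r^2 + 18*sqrt(2)*r^2 + 42*r
(4) = w*(w - 2)*(w + 2)
(5) = (g - 7*k)*(g + 2*k)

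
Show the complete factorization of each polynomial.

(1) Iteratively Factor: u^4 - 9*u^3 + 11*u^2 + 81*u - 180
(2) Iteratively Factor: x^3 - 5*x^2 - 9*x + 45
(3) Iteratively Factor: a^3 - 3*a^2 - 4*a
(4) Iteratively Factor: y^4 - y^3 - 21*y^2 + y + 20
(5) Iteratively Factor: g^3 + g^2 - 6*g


(1) = (u - 4)*(u^3 - 5*u^2 - 9*u + 45) = (u - 5)*(u - 4)*(u^2 - 9) = (u - 5)*(u - 4)*(u - 3)*(u + 3)
(2) = (x + 3)*(x^2 - 8*x + 15) = (x - 5)*(x + 3)*(x - 3)
(3) = (a + 1)*(a^2 - 4*a) = (a - 4)*(a + 1)*(a)
(4) = (y - 5)*(y^3 + 4*y^2 - y - 4) = (y - 5)*(y + 1)*(y^2 + 3*y - 4) = (y - 5)*(y + 1)*(y + 4)*(y - 1)
(5) = (g - 2)*(g^2 + 3*g) = g*(g - 2)*(g + 3)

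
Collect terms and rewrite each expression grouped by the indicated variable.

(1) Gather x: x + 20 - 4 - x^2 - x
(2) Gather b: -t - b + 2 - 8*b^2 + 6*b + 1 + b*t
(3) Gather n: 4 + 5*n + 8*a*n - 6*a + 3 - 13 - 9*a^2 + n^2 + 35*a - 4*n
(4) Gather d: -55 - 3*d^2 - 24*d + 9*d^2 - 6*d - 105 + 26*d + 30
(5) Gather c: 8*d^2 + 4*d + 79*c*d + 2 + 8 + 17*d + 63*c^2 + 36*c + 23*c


(1) = 16 - x^2
(2) = -8*b^2 + b*(t + 5) - t + 3
(3) = -9*a^2 + 29*a + n^2 + n*(8*a + 1) - 6
(4) = 6*d^2 - 4*d - 130
(5) = 63*c^2 + c*(79*d + 59) + 8*d^2 + 21*d + 10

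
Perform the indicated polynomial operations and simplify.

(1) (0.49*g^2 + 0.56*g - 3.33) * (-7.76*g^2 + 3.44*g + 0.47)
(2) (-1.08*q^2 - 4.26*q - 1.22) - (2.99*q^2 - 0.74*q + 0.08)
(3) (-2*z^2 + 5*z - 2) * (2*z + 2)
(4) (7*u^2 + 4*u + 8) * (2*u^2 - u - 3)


(1) = -3.8024*g^4 - 2.66*g^3 + 27.9975*g^2 - 11.192*g - 1.5651
(2) = -4.07*q^2 - 3.52*q - 1.3
(3) = -4*z^3 + 6*z^2 + 6*z - 4
(4) = 14*u^4 + u^3 - 9*u^2 - 20*u - 24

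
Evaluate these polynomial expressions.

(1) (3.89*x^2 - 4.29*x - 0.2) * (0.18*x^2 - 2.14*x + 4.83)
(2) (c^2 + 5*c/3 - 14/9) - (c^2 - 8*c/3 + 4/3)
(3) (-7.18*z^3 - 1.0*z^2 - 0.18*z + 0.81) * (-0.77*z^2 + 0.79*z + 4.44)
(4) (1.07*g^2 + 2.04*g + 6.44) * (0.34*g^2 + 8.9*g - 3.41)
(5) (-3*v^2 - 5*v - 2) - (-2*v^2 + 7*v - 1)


(1) = 0.7002*x^4 - 9.0968*x^3 + 27.9333*x^2 - 20.2927*x - 0.966
(2) = 13*c/3 - 26/9
(3) = 5.5286*z^5 - 4.9022*z^4 - 32.5306*z^3 - 5.2059*z^2 - 0.1593*z + 3.5964
(4) = 0.3638*g^4 + 10.2166*g^3 + 16.6969*g^2 + 50.3596*g - 21.9604
(5) = -v^2 - 12*v - 1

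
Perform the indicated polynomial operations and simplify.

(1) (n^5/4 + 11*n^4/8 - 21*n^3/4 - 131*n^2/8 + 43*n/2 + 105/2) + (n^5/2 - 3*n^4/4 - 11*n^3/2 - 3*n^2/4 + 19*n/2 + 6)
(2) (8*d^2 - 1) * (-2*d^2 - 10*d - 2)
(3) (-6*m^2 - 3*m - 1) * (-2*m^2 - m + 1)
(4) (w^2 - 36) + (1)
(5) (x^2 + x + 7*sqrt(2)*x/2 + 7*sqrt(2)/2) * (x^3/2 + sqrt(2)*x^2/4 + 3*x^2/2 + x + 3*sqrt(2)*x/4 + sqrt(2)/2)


(1) = 3*n^5/4 + 5*n^4/8 - 43*n^3/4 - 137*n^2/8 + 31*n + 117/2
(2) = -16*d^4 - 80*d^3 - 14*d^2 + 10*d + 2
(3) = 12*m^4 + 12*m^3 - m^2 - 2*m - 1
(4) = w^2 - 35
(5) = x^5/2 + 2*x^4 + 2*sqrt(2)*x^4 + 17*x^3/4 + 8*sqrt(2)*x^3 + 8*x^2 + 10*sqrt(2)*x^2 + 4*sqrt(2)*x + 35*x/4 + 7/2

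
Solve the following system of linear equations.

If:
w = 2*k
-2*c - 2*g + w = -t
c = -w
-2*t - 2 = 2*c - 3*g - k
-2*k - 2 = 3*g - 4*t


Then:
c = -24/59
g = 86/59
k = 12/59
t = 100/59
w = 24/59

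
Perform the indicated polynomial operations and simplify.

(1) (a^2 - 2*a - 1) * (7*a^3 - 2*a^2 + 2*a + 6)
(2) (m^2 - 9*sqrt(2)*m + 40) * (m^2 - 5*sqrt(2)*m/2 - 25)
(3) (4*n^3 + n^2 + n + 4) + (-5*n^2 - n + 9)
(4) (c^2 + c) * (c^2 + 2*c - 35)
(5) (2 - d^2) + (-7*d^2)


(1) = 7*a^5 - 16*a^4 - a^3 + 4*a^2 - 14*a - 6
(2) = m^4 - 23*sqrt(2)*m^3/2 + 60*m^2 + 125*sqrt(2)*m - 1000
(3) = 4*n^3 - 4*n^2 + 13
(4) = c^4 + 3*c^3 - 33*c^2 - 35*c
(5) = 2 - 8*d^2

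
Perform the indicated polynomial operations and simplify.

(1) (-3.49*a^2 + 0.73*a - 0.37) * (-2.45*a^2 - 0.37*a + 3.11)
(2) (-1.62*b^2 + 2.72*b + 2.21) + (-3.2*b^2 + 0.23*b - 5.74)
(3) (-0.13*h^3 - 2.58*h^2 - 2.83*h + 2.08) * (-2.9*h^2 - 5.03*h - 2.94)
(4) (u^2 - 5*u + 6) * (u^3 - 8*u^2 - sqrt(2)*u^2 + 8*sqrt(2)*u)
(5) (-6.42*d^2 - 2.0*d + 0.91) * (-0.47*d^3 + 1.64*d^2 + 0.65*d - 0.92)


(1) = 8.5505*a^4 - 0.4972*a^3 - 10.2175*a^2 + 2.4072*a - 1.1507
(2) = -4.82*b^2 + 2.95*b - 3.53
(3) = 0.377*h^5 + 8.1359*h^4 + 21.5666*h^3 + 15.7881*h^2 - 2.1422*h - 6.1152
(4) = u^5 - 13*u^4 - sqrt(2)*u^4 + 13*sqrt(2)*u^3 + 46*u^3 - 46*sqrt(2)*u^2 - 48*u^2 + 48*sqrt(2)*u
(5) = 3.0174*d^5 - 9.5888*d^4 - 7.8807*d^3 + 6.0988*d^2 + 2.4315*d - 0.8372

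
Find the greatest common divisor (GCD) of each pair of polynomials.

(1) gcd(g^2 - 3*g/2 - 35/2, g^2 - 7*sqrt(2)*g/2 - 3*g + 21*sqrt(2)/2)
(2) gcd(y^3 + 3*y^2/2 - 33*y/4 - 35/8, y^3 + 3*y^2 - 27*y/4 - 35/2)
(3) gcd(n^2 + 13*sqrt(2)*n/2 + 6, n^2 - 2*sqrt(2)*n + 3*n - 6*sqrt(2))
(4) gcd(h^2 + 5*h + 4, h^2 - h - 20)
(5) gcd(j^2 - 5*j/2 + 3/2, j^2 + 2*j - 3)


(1) = 1
(2) = y^2 + y - 35/4
(3) = 1
(4) = gcd((h + 1)*(h + 4), (h - 5)*(h + 4)) = h + 4
(5) = j - 1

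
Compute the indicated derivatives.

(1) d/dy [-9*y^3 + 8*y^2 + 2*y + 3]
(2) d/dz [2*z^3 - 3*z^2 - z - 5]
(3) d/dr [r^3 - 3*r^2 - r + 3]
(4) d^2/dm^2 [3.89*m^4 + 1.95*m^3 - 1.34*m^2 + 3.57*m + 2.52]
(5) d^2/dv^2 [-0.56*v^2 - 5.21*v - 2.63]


(1) = -27*y^2 + 16*y + 2
(2) = 6*z^2 - 6*z - 1
(3) = 3*r^2 - 6*r - 1
(4) = 46.68*m^2 + 11.7*m - 2.68
(5) = -1.12000000000000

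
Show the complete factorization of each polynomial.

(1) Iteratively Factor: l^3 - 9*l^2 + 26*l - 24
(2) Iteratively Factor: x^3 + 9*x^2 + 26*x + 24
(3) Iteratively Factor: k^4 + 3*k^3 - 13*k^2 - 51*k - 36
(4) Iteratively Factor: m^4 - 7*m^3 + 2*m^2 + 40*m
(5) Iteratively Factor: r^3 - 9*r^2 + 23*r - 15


(1) = (l - 4)*(l^2 - 5*l + 6) = (l - 4)*(l - 3)*(l - 2)
(2) = (x + 4)*(x^2 + 5*x + 6) = (x + 3)*(x + 4)*(x + 2)
(3) = (k - 4)*(k^3 + 7*k^2 + 15*k + 9) = (k - 4)*(k + 3)*(k^2 + 4*k + 3) = (k - 4)*(k + 3)^2*(k + 1)
(4) = (m - 4)*(m^3 - 3*m^2 - 10*m) = (m - 4)*(m + 2)*(m^2 - 5*m) = (m - 5)*(m - 4)*(m + 2)*(m)
(5) = (r - 1)*(r^2 - 8*r + 15) = (r - 5)*(r - 1)*(r - 3)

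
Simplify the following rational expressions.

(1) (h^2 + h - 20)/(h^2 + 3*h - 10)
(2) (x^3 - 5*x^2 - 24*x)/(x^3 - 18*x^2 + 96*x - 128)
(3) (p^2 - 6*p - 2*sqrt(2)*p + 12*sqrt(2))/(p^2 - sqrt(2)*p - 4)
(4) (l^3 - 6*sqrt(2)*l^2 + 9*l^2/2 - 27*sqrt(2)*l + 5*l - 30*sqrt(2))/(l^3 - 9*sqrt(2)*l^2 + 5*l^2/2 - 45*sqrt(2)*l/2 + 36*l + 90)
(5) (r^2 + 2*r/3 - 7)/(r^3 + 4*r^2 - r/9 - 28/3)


(1) = (h - 4)/(h - 2)
(2) = (x^2 + 3*x)/(x^2 - 10*x + 16)
(3) = (p - 6)/(p + sqrt(2))
(4) = (4*l + 8)/(4*l - 12*sqrt(2))
(5) = (9*r - 21)/(9*r^2 + 9*r - 28)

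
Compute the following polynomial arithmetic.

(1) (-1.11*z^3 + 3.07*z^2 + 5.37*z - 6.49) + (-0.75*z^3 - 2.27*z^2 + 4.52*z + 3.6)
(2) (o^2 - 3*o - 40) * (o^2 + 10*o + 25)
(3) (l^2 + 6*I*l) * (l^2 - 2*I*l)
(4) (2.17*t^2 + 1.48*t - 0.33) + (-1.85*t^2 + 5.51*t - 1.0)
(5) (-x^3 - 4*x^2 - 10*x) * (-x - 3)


(1) = -1.86*z^3 + 0.8*z^2 + 9.89*z - 2.89
(2) = o^4 + 7*o^3 - 45*o^2 - 475*o - 1000
(3) = l^4 + 4*I*l^3 + 12*l^2
(4) = 0.32*t^2 + 6.99*t - 1.33
(5) = x^4 + 7*x^3 + 22*x^2 + 30*x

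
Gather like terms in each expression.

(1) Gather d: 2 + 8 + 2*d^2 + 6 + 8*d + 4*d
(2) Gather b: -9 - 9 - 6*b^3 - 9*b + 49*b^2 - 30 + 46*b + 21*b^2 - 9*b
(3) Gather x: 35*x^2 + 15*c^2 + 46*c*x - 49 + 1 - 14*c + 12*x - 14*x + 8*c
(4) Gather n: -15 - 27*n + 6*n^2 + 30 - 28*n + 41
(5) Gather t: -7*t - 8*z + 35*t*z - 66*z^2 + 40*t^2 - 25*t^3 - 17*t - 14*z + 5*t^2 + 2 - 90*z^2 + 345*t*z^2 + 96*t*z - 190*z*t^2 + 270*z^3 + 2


(1) = 2*d^2 + 12*d + 16
(2) = -6*b^3 + 70*b^2 + 28*b - 48
(3) = 15*c^2 - 6*c + 35*x^2 + x*(46*c - 2) - 48
(4) = 6*n^2 - 55*n + 56
(5) = -25*t^3 + t^2*(45 - 190*z) + t*(345*z^2 + 131*z - 24) + 270*z^3 - 156*z^2 - 22*z + 4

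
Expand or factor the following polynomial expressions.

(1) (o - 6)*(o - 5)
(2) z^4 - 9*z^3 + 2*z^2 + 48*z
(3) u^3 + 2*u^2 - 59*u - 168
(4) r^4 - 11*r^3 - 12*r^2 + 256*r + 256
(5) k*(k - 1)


(1) = o^2 - 11*o + 30
(2) = z*(z - 8)*(z - 3)*(z + 2)
(3) = (u - 8)*(u + 3)*(u + 7)
(4) = (r - 8)^2*(r + 1)*(r + 4)
(5) = k^2 - k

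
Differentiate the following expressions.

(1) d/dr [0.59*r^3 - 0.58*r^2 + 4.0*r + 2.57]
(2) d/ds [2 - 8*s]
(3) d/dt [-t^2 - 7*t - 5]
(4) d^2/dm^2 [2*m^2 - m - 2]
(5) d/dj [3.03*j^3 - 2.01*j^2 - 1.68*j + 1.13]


(1) = 1.77*r^2 - 1.16*r + 4.0
(2) = -8
(3) = -2*t - 7
(4) = 4
(5) = 9.09*j^2 - 4.02*j - 1.68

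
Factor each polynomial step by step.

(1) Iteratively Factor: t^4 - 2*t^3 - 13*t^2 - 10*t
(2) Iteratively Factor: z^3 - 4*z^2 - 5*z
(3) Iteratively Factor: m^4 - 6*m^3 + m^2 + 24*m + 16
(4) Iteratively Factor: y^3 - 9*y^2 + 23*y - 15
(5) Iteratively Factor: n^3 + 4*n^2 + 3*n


(1) = (t + 2)*(t^3 - 4*t^2 - 5*t) = (t + 1)*(t + 2)*(t^2 - 5*t) = (t - 5)*(t + 1)*(t + 2)*(t)
(2) = (z)*(z^2 - 4*z - 5) = z*(z - 5)*(z + 1)
(3) = (m + 1)*(m^3 - 7*m^2 + 8*m + 16) = (m - 4)*(m + 1)*(m^2 - 3*m - 4) = (m - 4)^2*(m + 1)*(m + 1)
(4) = (y - 5)*(y^2 - 4*y + 3) = (y - 5)*(y - 1)*(y - 3)
(5) = (n + 1)*(n^2 + 3*n) = n*(n + 1)*(n + 3)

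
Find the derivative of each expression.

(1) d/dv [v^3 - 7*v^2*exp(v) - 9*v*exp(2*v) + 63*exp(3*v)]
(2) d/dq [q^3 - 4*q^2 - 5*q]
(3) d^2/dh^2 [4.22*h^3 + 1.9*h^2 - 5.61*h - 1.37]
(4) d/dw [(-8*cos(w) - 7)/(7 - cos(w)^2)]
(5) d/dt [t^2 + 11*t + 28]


(1) = -7*v^2*exp(v) + 3*v^2 - 18*v*exp(2*v) - 14*v*exp(v) + 189*exp(3*v) - 9*exp(2*v)
(2) = 3*q^2 - 8*q - 5
(3) = 25.32*h + 3.8
(4) = 2*(-4*sin(w)^2 + 7*cos(w) + 32)*sin(w)/(cos(w)^2 - 7)^2
(5) = 2*t + 11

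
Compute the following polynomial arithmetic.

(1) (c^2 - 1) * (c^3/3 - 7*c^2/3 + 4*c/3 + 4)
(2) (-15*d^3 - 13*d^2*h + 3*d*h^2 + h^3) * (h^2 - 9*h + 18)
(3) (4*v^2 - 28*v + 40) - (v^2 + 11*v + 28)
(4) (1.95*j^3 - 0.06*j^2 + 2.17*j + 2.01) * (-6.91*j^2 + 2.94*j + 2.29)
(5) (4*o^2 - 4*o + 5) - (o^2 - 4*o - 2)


(1) = c^5/3 - 7*c^4/3 + c^3 + 19*c^2/3 - 4*c/3 - 4
(2) = -15*d^3*h^2 + 135*d^3*h - 270*d^3 - 13*d^2*h^3 + 117*d^2*h^2 - 234*d^2*h + 3*d*h^4 - 27*d*h^3 + 54*d*h^2 + h^5 - 9*h^4 + 18*h^3
(3) = 3*v^2 - 39*v + 12
(4) = -13.4745*j^5 + 6.1476*j^4 - 10.7056*j^3 - 7.6467*j^2 + 10.8787*j + 4.6029
(5) = 3*o^2 + 7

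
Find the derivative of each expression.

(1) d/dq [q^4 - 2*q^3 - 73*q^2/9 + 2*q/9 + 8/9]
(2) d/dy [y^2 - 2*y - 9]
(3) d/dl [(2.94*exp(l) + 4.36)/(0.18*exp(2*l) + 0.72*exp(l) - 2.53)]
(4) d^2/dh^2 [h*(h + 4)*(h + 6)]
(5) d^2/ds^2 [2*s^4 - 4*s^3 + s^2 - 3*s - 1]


(1) = 4*q^3 - 6*q^2 - 146*q/9 + 2/9
(2) = 2*y - 2
(3) = (-(0.36*exp(l) + 0.72)*(2.94*exp(l) + 4.36) + 0.5292*exp(2*l) + 2.1168*exp(l) - 7.4382)*exp(l)/(0.18*exp(2*l) + 0.72*exp(l) - 2.53)^2
(4) = 6*h + 20
(5) = 24*s^2 - 24*s + 2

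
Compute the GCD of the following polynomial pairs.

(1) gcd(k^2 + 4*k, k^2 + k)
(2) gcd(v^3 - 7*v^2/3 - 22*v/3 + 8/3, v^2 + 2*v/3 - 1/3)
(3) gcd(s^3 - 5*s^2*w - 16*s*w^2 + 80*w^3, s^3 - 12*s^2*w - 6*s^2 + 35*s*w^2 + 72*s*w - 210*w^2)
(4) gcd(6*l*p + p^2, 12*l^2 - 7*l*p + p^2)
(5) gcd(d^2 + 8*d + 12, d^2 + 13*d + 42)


(1) = k
(2) = gcd((v - 4)*(v - 1/3)*(v + 2), (v - 1/3)*(v + 1)) = v - 1/3
(3) = s - 5*w
(4) = gcd(p*(6*l + p), (-4*l + p)*(-3*l + p)) = 1
(5) = gcd((d + 2)*(d + 6), (d + 6)*(d + 7)) = d + 6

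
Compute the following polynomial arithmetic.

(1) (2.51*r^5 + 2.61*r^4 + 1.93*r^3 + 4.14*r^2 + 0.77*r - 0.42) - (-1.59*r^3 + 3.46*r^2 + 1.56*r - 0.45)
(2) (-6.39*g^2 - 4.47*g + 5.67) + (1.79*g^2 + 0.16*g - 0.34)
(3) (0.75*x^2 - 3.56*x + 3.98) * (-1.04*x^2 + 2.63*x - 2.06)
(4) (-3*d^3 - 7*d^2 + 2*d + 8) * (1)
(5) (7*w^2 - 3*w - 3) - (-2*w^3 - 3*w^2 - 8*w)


(1) = 2.51*r^5 + 2.61*r^4 + 3.52*r^3 + 0.68*r^2 - 0.79*r + 0.03
(2) = -4.6*g^2 - 4.31*g + 5.33
(3) = -0.78*x^4 + 5.6749*x^3 - 15.047*x^2 + 17.801*x - 8.1988
(4) = -3*d^3 - 7*d^2 + 2*d + 8
(5) = 2*w^3 + 10*w^2 + 5*w - 3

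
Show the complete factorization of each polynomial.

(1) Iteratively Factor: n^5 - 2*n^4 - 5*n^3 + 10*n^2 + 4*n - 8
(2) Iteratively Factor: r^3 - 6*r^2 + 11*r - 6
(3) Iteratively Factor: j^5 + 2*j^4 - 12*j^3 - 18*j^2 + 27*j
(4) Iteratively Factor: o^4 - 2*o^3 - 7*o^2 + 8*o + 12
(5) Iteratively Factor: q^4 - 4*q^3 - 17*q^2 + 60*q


(1) = (n + 1)*(n^4 - 3*n^3 - 2*n^2 + 12*n - 8) = (n - 1)*(n + 1)*(n^3 - 2*n^2 - 4*n + 8) = (n - 2)*(n - 1)*(n + 1)*(n^2 - 4) = (n - 2)^2*(n - 1)*(n + 1)*(n + 2)
(2) = (r - 2)*(r^2 - 4*r + 3) = (r - 3)*(r - 2)*(r - 1)
(3) = (j + 3)*(j^4 - j^3 - 9*j^2 + 9*j) = j*(j + 3)*(j^3 - j^2 - 9*j + 9) = j*(j - 3)*(j + 3)*(j^2 + 2*j - 3) = j*(j - 3)*(j + 3)^2*(j - 1)
(4) = (o + 1)*(o^3 - 3*o^2 - 4*o + 12) = (o - 3)*(o + 1)*(o^2 - 4) = (o - 3)*(o - 2)*(o + 1)*(o + 2)
(5) = (q - 3)*(q^3 - q^2 - 20*q) = (q - 5)*(q - 3)*(q^2 + 4*q) = q*(q - 5)*(q - 3)*(q + 4)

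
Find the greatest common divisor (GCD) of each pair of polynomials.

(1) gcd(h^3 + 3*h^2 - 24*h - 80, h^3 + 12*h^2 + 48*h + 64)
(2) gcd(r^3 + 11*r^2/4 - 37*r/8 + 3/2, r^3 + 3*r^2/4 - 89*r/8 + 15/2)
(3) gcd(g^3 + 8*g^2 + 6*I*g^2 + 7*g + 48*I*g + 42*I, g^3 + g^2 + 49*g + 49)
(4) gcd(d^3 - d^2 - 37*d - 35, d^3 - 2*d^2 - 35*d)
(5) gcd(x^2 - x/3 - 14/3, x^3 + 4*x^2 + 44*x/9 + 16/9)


(1) = gcd((h - 5)*(h + 4)^2, (h + 4)^3) = h^2 + 8*h + 16
(2) = gcd((r - 3/4)*(r - 1/2)*(r + 4), (r - 5/2)*(r - 3/4)*(r + 4)) = r^2 + 13*r/4 - 3
(3) = g + 1
(4) = d^2 - 2*d - 35
(5) = x + 2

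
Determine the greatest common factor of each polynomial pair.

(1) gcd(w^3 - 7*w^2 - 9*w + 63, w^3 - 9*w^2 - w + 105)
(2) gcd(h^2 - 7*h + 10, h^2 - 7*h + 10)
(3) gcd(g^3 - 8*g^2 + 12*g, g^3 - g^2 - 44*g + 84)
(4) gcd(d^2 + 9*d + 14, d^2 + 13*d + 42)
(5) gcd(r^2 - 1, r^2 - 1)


(1) = gcd((w - 7)*(w - 3)*(w + 3), (w - 7)*(w - 5)*(w + 3)) = w^2 - 4*w - 21
(2) = gcd((h - 5)*(h - 2), (h - 5)*(h - 2)) = h^2 - 7*h + 10
(3) = gcd(g*(g - 6)*(g - 2), (g - 6)*(g - 2)*(g + 7)) = g^2 - 8*g + 12
(4) = d + 7
(5) = gcd((r - 1)*(r + 1), (r - 1)*(r + 1)) = r^2 - 1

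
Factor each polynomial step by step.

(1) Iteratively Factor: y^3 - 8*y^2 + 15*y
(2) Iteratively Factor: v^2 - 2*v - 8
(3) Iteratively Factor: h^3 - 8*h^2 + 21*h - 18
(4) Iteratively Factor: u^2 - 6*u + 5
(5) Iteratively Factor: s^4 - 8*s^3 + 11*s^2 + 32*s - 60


(1) = (y)*(y^2 - 8*y + 15) = y*(y - 5)*(y - 3)
(2) = (v + 2)*(v - 4)
(3) = (h - 2)*(h^2 - 6*h + 9) = (h - 3)*(h - 2)*(h - 3)
(4) = (u - 1)*(u - 5)
(5) = (s - 3)*(s^3 - 5*s^2 - 4*s + 20) = (s - 3)*(s - 2)*(s^2 - 3*s - 10) = (s - 3)*(s - 2)*(s + 2)*(s - 5)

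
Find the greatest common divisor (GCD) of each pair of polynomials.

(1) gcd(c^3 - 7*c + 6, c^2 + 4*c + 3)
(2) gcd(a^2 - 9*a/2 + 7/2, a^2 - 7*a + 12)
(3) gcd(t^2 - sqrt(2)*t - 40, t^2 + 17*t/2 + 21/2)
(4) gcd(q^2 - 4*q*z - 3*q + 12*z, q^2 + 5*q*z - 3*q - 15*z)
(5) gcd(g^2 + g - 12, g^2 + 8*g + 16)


(1) = c + 3
(2) = 1
(3) = 1
(4) = q - 3
(5) = gcd((g - 3)*(g + 4), (g + 4)^2) = g + 4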